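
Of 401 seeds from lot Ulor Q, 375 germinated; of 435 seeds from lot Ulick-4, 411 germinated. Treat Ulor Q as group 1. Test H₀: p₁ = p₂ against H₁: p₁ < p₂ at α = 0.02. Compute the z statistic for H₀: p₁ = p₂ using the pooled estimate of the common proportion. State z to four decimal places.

p̂₁ = 375/401 ≈ 0.935162, p̂₂ = 411/435 ≈ 0.944828.
Pooled p̂ = (375+411)/(401+435) = 786/836 = 0.940191.
SE = √(p̂(1−p̂)(1/n₁+1/n₂)) = √(0.940191·0.059809·0.00479262) = √(0.000269496) = 0.016416.
z = (0.935162 − 0.944828)/0.016416 = -0.009666/0.016416 = -0.5888.
p-value = P(Z < -0.589) ≈ 0.2780. With α = 0.02, fail to reject H₀.

z = -0.5888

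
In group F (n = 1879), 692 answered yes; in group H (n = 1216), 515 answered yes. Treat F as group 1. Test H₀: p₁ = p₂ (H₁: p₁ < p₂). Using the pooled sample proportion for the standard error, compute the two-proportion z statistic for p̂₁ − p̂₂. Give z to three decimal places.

z = -3.077

p̂₁ = 692/1879 = 0.36828, p̂₂ = 515/1216 = 0.42352.
Pooled p̂ = (692+515)/(1879+1216) = 1207/3095 = 0.38998.
SE = √(p̂(1−p̂)(1/n₁+1/n₂)) = √(0.38998·0.61002·0.00135457) = √(0.000322247) = 0.01795.
z = (0.36828 − 0.42352)/0.01795 = -0.05524/0.01795 = -3.077.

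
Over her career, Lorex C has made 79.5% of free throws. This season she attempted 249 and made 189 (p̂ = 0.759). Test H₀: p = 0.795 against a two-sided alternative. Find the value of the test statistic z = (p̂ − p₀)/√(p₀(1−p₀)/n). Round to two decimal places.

z = -1.41

p̂ = 189/249 ≈ 0.7590.
Standard error under H₀: √(0.795×0.205/249) = 0.0256.
z = (0.7590 − 0.795)/0.0256 = -0.0360/0.0256 = -1.41.
Two-sided p-value ≈ 2·Φ(−1.406) = 0.1598.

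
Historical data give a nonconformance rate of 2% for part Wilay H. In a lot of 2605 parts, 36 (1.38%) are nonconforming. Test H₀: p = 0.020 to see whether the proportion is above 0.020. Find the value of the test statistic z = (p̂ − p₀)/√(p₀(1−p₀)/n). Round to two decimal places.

z = -2.25

p̂ = 36/2605 = 0.013820.
Standard error under H₀: √(0.02×0.98/2605) = 0.002743.
z = (0.013820 − 0.02)/0.002743 = -0.006180/0.002743 = -2.25.
p-value = P(Z > -2.253) ≈ 0.9879.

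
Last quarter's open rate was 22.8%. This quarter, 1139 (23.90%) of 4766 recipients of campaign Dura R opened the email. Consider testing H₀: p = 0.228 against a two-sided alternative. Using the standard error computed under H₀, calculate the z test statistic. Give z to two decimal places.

p̂ = 1139/4766 ≈ 0.23898.
Under H₀, SE = √(0.228·0.772/4766) = √(3.69316e-05) = 0.00608.
z = (0.23898 − 0.228)/0.00608 = 0.01098/0.00608 = 1.81.
Two-sided p-value ≈ 2·Φ(−1.808) = 0.0707.

z = 1.81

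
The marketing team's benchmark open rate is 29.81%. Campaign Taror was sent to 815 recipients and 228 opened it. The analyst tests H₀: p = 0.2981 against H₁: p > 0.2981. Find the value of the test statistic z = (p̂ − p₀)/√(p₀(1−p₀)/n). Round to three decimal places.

p̂ = 228/815 = 0.27975.
Standard error under H₀: √(0.2981×0.7019/815) = 0.01602.
z = (0.27975 − 0.2981)/0.01602 = -0.01835/0.01602 = -1.145.
p-value = P(Z > -1.145) ≈ 0.8739.

z = -1.145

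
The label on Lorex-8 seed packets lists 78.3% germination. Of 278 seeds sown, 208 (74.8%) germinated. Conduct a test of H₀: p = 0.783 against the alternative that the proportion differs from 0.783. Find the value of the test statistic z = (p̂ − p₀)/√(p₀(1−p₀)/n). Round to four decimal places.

z = -1.4076

p̂ = 208/278 ≈ 0.748201.
Standard error under H₀: √(0.783×0.217/278) = 0.024722.
z = (0.748201 − 0.783)/0.024722 = -0.034799/0.024722 = -1.4076.
p-value = 2·P(Z > 1.408) ≈ 0.1593.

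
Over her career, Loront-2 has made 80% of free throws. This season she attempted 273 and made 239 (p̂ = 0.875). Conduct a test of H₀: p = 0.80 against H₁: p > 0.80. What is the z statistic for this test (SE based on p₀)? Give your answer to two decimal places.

p̂ = 239/273 ≈ 0.8755.
Standard error under H₀: √(0.8×0.2/273) = 0.0242.
z = (0.8755 − 0.8)/0.0242 = 0.0755/0.0242 = 3.12.
p-value = P(Z > 3.117) ≈ 0.0009.

z = 3.12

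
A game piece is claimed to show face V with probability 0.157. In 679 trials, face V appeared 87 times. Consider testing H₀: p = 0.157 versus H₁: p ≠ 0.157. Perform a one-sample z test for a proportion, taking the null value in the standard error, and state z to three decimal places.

z = -2.068

p̂ = 87/679 ≈ 0.12813.
SE = √(p₀(1−p₀)/n) = √(0.13235/679) = 0.01396.
z = (0.12813 − 0.157)/0.01396 = -0.02887/0.01396 = -2.068.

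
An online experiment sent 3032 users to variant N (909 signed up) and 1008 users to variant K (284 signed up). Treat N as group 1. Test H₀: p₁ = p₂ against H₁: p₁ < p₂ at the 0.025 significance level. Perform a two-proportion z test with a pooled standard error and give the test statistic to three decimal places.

z = 1.089

p̂₁ = 909/3032 ≈ 0.299802, p̂₂ = 284/1008 ≈ 0.281746.
Pooled p̂ = (909+284)/(3032+1008) = 1193/4040 = 0.295297.
SE = √(p̂(1−p̂)(1/n₁+1/n₂)) = √(0.295297·0.704703·0.00132188) = √(0.000275079) = 0.016585.
z = (0.299802 − 0.281746)/0.016585 = 0.018056/0.016585 = 1.089.
p-value = P(Z < 1.089) ≈ 0.8618; since p > α = 0.025, fail to reject H₀.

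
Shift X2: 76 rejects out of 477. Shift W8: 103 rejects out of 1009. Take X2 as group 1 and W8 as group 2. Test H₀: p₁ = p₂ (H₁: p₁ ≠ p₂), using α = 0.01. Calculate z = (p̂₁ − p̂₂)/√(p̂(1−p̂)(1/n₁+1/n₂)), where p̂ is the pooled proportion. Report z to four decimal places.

z = 3.1653

p̂₁ = 76/477 ≈ 0.159329, p̂₂ = 103/1009 ≈ 0.102081.
Pooled p̂ = (76+103)/(477+1009) = 179/1486 = 0.120458.
SE = √(0.105948 × 0.00308752) = 0.018086.
z = (0.159329 − 0.102081)/0.018086 = 0.057248/0.018086 = 3.1653.
p-value = 2·P(Z > 3.165) ≈ 0.0015; since p < α = 0.01, reject H₀.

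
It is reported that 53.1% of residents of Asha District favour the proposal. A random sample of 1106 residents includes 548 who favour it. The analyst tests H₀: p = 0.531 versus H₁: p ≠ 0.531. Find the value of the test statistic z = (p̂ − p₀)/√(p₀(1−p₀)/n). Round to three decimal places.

p̂ = 548/1106 ≈ 0.495479.
Under H₀, SE = √(0.531·0.469/1106) = √(0.000225171) = 0.015006.
z = (0.495479 − 0.531)/0.015006 = -0.035521/0.015006 = -2.367.

z = -2.367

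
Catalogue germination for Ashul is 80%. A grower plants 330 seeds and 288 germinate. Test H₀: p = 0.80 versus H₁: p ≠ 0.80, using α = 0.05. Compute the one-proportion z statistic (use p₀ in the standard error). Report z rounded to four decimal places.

p̂ = 288/330 ≈ 0.872727.
Under H₀, SE = √(0.8·0.2/330) = √(0.000484848) = 0.022019.
z = (0.872727 − 0.8)/0.022019 = 0.072727/0.022019 = 3.3029.
Two-sided p-value ≈ 2·Φ(−3.303) = 0.0010, so at α = 0.05 we reject H₀.

z = 3.3029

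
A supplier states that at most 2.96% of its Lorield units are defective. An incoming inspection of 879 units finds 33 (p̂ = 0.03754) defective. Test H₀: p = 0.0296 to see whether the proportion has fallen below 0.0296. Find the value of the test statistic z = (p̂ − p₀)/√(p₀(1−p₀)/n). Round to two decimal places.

z = 1.39

p̂ = 33/879 = 0.0375.
Under H₀, SE = √(0.0296·0.9704/879) = √(3.26779e-05) = 0.0057.
z = (0.0375 − 0.0296)/0.0057 = 0.0079/0.0057 = 1.39.
p-value = P(Z < 1.389) ≈ 0.9177.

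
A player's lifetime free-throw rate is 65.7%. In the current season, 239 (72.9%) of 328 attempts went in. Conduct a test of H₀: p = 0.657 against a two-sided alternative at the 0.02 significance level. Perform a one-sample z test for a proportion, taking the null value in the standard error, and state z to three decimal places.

p̂ = 239/328 ≈ 0.72866.
SE = √(p₀(1−p₀)/n) = √(0.22535/328) = 0.02621.
z = (0.72866 − 0.657)/0.02621 = 0.07166/0.02621 = 2.734.
Two-sided p-value ≈ 2·Φ(−2.734) = 0.0063, so at α = 0.02 we reject H₀.

z = 2.734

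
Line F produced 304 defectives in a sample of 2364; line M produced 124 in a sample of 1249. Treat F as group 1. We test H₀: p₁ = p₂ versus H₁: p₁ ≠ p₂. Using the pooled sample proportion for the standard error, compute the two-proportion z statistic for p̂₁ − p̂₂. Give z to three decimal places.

z = 2.593

p̂₁ = 304/2364 ≈ 0.1285956, p̂₂ = 124/1249 ≈ 0.0992794.
Pooled p̂ = (304+124)/(2364+1249) = 428/3613 = 0.1184611.
SE = √(p̂(1−p̂)(1/n₁+1/n₂)) = √(0.1184611·0.8815389·0.00122365) = √(0.000127784) = 0.0113041.
z = (0.1285956 − 0.0992794)/0.0113041 = 0.0293162/0.0113041 = 2.593.
Two-sided p-value ≈ 2·Φ(−2.593) = 0.0095.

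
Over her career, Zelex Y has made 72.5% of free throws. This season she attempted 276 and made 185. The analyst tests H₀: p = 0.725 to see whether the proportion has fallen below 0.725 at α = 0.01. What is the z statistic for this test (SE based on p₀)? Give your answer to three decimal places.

p̂ = 185/276 ≈ 0.670290.
Standard error under H₀: √(0.725×0.275/276) = 0.026877.
z = (0.670290 − 0.725)/0.026877 = -0.054710/0.026877 = -2.036.
p-value = P(Z < -2.036) ≈ 0.0209, so at α = 0.01 we fail to reject H₀.

z = -2.036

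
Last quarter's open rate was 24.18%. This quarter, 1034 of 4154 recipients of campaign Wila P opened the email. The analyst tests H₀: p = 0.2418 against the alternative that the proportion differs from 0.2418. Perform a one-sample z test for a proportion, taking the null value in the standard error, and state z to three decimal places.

z = 1.071

p̂ = 1034/4154 = 0.248917.
Standard error under H₀: √(0.2418×0.7582/4154) = 0.006643.
z = (0.248917 − 0.2418)/0.006643 = 0.007117/0.006643 = 1.071.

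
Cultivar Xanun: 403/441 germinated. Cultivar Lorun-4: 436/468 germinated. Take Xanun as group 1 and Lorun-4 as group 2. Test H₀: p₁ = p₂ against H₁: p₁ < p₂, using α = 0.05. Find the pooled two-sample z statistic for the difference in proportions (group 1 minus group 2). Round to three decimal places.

p̂₁ = 403/441 = 0.91383, p̂₂ = 436/468 = 0.93162.
Pooled p̂ = (403+436)/(441+468) = 839/909 = 0.92299.
SE = √(p̂(1−p̂)(1/n₁+1/n₂)) = √(0.92299·0.07701·0.00440433) = √(0.000313049) = 0.01769.
z = (0.91383 − 0.93162)/0.01769 = -0.01779/0.01769 = -1.006.
p-value = P(Z < -1.006) ≈ 0.1573, so at α = 0.05 we fail to reject H₀.

z = -1.006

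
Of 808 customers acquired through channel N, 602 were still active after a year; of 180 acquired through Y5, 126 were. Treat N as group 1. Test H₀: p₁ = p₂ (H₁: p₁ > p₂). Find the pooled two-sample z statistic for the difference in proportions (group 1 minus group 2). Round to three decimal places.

z = 1.241

p̂₁ = 602/808 ≈ 0.74505, p̂₂ = 126/180 ≈ 0.70000.
Pooled p̂ = (602+126)/(808+180) = 728/988 = 0.73684.
SE = √(p̂(1−p̂)(1/n₁+1/n₂)) = √(0.73684·0.26316·0.00679318) = √(0.00131724) = 0.03629.
z = (0.74505 − 0.70000)/0.03629 = 0.04505/0.03629 = 1.241.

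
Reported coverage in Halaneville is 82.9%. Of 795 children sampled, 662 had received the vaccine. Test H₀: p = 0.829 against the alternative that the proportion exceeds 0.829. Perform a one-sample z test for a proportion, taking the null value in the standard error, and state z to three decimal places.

z = 0.277

p̂ = 662/795 ≈ 0.83270.
SE = √(p₀(1−p₀)/n) = √(0.14176/795) = 0.01335.
z = (0.83270 − 0.829)/0.01335 = 0.00370/0.01335 = 0.277.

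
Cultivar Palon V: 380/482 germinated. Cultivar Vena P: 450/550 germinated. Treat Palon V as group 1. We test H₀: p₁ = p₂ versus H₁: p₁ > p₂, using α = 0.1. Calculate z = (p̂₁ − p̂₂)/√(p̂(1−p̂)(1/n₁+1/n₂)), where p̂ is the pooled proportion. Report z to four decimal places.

p̂₁ = 380/482 = 0.788382, p̂₂ = 450/550 = 0.818182.
Pooled p̂ = (380+450)/(482+550) = 830/1032 = 0.804264.
SE = √(p̂(1−p̂)(1/n₁+1/n₂)) = √(0.804264·0.195736·0.00389287) = √(0.00061283) = 0.024755.
z = (0.788382 − 0.818182)/0.024755 = -0.029800/0.024755 = -1.2038.
p-value = P(Z > -1.204) ≈ 0.8857. With α = 0.1, fail to reject H₀.

z = -1.2038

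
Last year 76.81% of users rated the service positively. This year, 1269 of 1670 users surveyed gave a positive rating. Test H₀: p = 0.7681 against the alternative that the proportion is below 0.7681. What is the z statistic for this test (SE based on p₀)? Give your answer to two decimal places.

p̂ = 1269/1670 = 0.7599.
Under H₀, SE = √(0.7681·0.2319/1670) = √(0.00010666) = 0.0103.
z = (0.7599 − 0.7681)/0.0103 = -0.0082/0.0103 = -0.80.
p-value = P(Z < -0.796) ≈ 0.2130.

z = -0.80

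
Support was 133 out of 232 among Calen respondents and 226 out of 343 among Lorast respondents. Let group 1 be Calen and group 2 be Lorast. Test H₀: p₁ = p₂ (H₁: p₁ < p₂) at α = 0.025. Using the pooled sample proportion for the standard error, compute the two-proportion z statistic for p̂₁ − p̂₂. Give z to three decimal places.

z = -2.080

p̂₁ = 133/232 = 0.573276, p̂₂ = 226/343 = 0.658892.
Pooled p̂ = (133+226)/(232+343) = 359/575 = 0.624348.
SE = √(p̂(1−p̂)(1/n₁+1/n₂)) = √(0.624348·0.375652·0.0072258) = √(0.00169472) = 0.041167.
z = (0.573276 − 0.658892)/0.041167 = -0.085616/0.041167 = -2.080.
p-value = P(Z < -2.080) ≈ 0.0188; since p < α = 0.025, reject H₀.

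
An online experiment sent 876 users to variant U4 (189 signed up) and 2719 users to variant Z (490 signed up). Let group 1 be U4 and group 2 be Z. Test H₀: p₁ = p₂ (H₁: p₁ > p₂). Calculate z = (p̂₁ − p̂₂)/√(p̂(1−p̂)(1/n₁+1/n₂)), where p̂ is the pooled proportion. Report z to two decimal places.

z = 2.34

p̂₁ = 189/876 = 0.2158, p̂₂ = 490/2719 = 0.1802.
Pooled p̂ = (189+490)/(876+2719) = 679/3595 = 0.1889.
SE = √(p̂(1−p̂)(1/n₁+1/n₂)) = √(0.1889·0.8111·0.00150933) = √(0.00023123) = 0.0152.
z = (0.2158 − 0.1802)/0.0152 = 0.0356/0.0152 = 2.34.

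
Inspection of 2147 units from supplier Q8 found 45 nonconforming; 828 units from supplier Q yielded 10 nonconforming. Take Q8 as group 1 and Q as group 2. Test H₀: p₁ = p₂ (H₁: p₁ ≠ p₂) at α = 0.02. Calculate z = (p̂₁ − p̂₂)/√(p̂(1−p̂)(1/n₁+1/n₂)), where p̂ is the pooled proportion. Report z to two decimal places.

p̂₁ = 45/2147 ≈ 0.02096, p̂₂ = 10/828 ≈ 0.01208.
Pooled p̂ = (45+10)/(2147+828) = 55/2975 = 0.01849.
SE = √(0.0181456 × 0.0016735) = 0.00551.
z = (0.02096 − 0.01208)/0.00551 = 0.00888/0.00551 = 1.61.
Two-sided p-value ≈ 2·Φ(−1.612) = 0.1070. With α = 0.02, fail to reject H₀.

z = 1.61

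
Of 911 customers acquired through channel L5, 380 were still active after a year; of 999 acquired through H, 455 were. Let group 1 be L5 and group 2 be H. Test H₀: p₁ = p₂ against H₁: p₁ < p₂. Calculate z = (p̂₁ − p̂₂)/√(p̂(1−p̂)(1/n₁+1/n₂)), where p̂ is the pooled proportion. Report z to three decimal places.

p̂₁ = 380/911 ≈ 0.417124, p̂₂ = 455/999 ≈ 0.455455.
Pooled p̂ = (380+455)/(911+999) = 835/1910 = 0.437173.
SE = √(0.246053 × 0.0020987) = 0.022724.
z = (0.417124 − 0.455455)/0.022724 = -0.038331/0.022724 = -1.687.

z = -1.687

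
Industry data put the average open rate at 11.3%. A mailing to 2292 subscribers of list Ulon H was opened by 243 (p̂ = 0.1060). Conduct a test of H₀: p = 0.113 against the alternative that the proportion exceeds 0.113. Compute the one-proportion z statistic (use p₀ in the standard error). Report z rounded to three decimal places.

z = -1.055

p̂ = 243/2292 = 0.106021.
SE = √(p₀(1−p₀)/n) = √(0.10023/2292) = 0.006613.
z = (0.106021 − 0.113)/0.006613 = -0.006979/0.006613 = -1.055.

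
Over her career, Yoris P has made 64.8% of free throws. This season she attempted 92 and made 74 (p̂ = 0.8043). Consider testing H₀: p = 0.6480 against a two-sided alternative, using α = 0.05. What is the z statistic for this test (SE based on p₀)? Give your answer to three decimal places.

p̂ = 74/92 ≈ 0.80435.
SE = √(p₀(1−p₀)/n) = √(0.2281/92) = 0.04979.
z = (0.80435 − 0.648)/0.04979 = 0.15635/0.04979 = 3.140.
Two-sided p-value ≈ 2·Φ(−3.140) = 0.0017; since p < α = 0.05, reject H₀.

z = 3.140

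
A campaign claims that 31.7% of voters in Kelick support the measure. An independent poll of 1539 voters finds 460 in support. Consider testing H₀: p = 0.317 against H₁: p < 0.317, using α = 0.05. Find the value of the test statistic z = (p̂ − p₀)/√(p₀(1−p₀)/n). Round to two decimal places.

z = -1.53

p̂ = 460/1539 = 0.29890.
Standard error under H₀: √(0.317×0.683/1539) = 0.01186.
z = (0.29890 − 0.317)/0.01186 = -0.01810/0.01186 = -1.53.
p-value = P(Z < -1.526) ≈ 0.0635, so at α = 0.05 we fail to reject H₀.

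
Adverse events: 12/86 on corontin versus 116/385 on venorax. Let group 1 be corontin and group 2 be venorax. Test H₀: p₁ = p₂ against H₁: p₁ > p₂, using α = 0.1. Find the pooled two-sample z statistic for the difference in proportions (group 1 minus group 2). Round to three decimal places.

p̂₁ = 12/86 ≈ 0.13953, p̂₂ = 116/385 ≈ 0.30130.
Pooled p̂ = (12+116)/(86+385) = 128/471 = 0.27176.
SE = √(0.197908 × 0.0142253) = 0.05306.
z = (0.13953 − 0.30130)/0.05306 = -0.16177/0.05306 = -3.049.
p-value = P(Z > -3.049) ≈ 0.9989, so at α = 0.1 we fail to reject H₀.

z = -3.049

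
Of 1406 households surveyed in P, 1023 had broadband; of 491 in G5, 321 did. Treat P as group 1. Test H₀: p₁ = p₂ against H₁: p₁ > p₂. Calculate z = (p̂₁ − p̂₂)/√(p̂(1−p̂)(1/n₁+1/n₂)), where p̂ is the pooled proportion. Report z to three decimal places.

p̂₁ = 1023/1406 ≈ 0.72760, p̂₂ = 321/491 ≈ 0.65377.
Pooled p̂ = (1023+321)/(1406+491) = 1344/1897 = 0.70849.
SE = √(p̂(1−p̂)(1/n₁+1/n₂)) = √(0.70849·0.29151·0.0027479) = √(0.000567532) = 0.02382.
z = (0.72760 − 0.65377)/0.02382 = 0.07383/0.02382 = 3.099.
p-value = P(Z > 3.099) ≈ 0.0010.

z = 3.099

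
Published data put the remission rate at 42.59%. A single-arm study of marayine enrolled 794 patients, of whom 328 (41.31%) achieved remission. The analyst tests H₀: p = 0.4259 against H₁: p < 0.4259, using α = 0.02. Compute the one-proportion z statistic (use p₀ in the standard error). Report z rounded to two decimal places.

p̂ = 328/794 = 0.4131.
Standard error under H₀: √(0.4259×0.5741/794) = 0.0175.
z = (0.4131 − 0.4259)/0.0175 = -0.0128/0.0175 = -0.73.
p-value = P(Z < -0.730) ≈ 0.2328; since p > α = 0.02, fail to reject H₀.

z = -0.73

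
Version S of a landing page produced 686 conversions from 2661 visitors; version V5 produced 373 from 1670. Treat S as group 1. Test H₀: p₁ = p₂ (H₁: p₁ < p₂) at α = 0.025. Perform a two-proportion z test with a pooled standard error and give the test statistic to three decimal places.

p̂₁ = 686/2661 ≈ 0.25780, p̂₂ = 373/1670 ≈ 0.22335.
Pooled p̂ = (686+373)/(2661+1670) = 1059/4331 = 0.24452.
SE = √(0.184728 × 0.000974601) = 0.01342.
z = (0.25780 − 0.22335)/0.01342 = 0.03445/0.01342 = 2.567.
p-value = P(Z < 2.567) ≈ 0.9949; since p > α = 0.025, fail to reject H₀.

z = 2.567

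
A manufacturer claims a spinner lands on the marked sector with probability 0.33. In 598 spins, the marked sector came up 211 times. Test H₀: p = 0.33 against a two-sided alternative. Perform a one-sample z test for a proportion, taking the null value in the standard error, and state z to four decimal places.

p̂ = 211/598 ≈ 0.352843.
SE = √(p₀(1−p₀)/n) = √(0.2211/598) = 0.019228.
z = (0.352843 − 0.33)/0.019228 = 0.022843/0.019228 = 1.1880.

z = 1.1880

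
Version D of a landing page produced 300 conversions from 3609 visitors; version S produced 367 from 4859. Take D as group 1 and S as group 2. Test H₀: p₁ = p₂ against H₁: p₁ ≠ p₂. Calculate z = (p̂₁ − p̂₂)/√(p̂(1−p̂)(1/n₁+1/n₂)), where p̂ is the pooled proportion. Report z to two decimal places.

p̂₁ = 300/3609 ≈ 0.08313, p̂₂ = 367/4859 ≈ 0.07553.
Pooled p̂ = (300+367)/(3609+4859) = 667/8468 = 0.07877.
SE = √(0.0725629 × 0.000482889) = 0.00592.
z = (0.08313 − 0.07553)/0.00592 = 0.00760/0.00592 = 1.28.

z = 1.28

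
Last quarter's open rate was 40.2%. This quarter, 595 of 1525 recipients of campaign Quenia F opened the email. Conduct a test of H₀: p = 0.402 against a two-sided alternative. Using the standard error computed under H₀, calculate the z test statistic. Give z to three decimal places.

z = -0.943

p̂ = 595/1525 ≈ 0.39016.
Under H₀, SE = √(0.402·0.598/1525) = √(0.000157637) = 0.01256.
z = (0.39016 − 0.402)/0.01256 = -0.01184/0.01256 = -0.943.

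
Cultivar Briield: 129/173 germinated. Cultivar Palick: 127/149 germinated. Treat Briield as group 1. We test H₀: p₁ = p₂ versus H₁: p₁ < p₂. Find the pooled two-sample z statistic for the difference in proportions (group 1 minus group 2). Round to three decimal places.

z = -2.365

p̂₁ = 129/173 = 0.74566, p̂₂ = 127/149 = 0.85235.
Pooled p̂ = (129+127)/(173+149) = 256/322 = 0.79503.
SE = √(0.162957 × 0.0124918) = 0.04512.
z = (0.74566 − 0.85235)/0.04512 = -0.10669/0.04512 = -2.365.
p-value = P(Z < -2.365) ≈ 0.0090.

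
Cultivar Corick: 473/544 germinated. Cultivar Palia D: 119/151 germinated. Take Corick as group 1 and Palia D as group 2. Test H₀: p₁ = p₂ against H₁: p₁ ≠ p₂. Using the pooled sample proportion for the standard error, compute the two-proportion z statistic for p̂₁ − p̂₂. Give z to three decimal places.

p̂₁ = 473/544 = 0.86949, p̂₂ = 119/151 = 0.78808.
Pooled p̂ = (473+119)/(544+151) = 592/695 = 0.85180.
SE = √(0.126238 × 0.00846075) = 0.03268.
z = (0.86949 − 0.78808)/0.03268 = 0.08141/0.03268 = 2.491.

z = 2.491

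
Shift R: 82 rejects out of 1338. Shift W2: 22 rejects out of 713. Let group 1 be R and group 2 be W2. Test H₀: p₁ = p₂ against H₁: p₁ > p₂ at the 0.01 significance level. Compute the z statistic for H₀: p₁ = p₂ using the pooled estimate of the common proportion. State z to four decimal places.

z = 2.9913

p̂₁ = 82/1338 ≈ 0.061286, p̂₂ = 22/713 ≈ 0.030856.
Pooled p̂ = (82+22)/(1338+713) = 104/2051 = 0.050707.
SE = √(p̂(1−p̂)(1/n₁+1/n₂)) = √(0.050707·0.949293·0.00214991) = √(0.000103488) = 0.010173.
z = (0.061286 − 0.030856)/0.010173 = 0.030430/0.010173 = 2.9913.
p-value = P(Z > 2.991) ≈ 0.0014; since p < α = 0.01, reject H₀.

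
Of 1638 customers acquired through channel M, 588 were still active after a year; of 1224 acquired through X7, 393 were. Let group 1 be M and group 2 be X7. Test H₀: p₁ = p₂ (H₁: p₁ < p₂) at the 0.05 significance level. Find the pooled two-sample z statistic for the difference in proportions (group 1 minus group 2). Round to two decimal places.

p̂₁ = 588/1638 ≈ 0.35897, p̂₂ = 393/1224 ≈ 0.32108.
Pooled p̂ = (588+393)/(1638+1224) = 981/2862 = 0.34277.
SE = √(p̂(1−p̂)(1/n₁+1/n₂)) = √(0.34277·0.65723·0.00142749) = √(0.000321583) = 0.01793.
z = (0.35897 − 0.32108)/0.01793 = 0.03789/0.01793 = 2.11.
p-value = P(Z < 2.113) ≈ 0.9827. With α = 0.05, fail to reject H₀.

z = 2.11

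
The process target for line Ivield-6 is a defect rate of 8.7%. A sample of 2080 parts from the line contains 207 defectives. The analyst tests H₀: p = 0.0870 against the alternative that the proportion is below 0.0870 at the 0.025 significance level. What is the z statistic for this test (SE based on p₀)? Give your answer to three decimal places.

z = 2.026

p̂ = 207/2080 ≈ 0.09952.
Standard error under H₀: √(0.087×0.913/2080) = 0.00618.
z = (0.09952 − 0.087)/0.00618 = 0.01252/0.00618 = 2.026.
p-value = P(Z < 2.026) ≈ 0.9786, so at α = 0.025 we fail to reject H₀.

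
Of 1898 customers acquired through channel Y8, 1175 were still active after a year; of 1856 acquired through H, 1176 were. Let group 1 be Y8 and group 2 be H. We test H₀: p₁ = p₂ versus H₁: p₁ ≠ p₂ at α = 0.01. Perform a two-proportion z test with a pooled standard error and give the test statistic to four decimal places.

z = -0.9212

p̂₁ = 1175/1898 ≈ 0.619073, p̂₂ = 1176/1856 ≈ 0.633621.
Pooled p̂ = (1175+1176)/(1898+1856) = 2351/3754 = 0.626265.
SE = √(p̂(1−p̂)(1/n₁+1/n₂)) = √(0.626265·0.373735·0.00106566) = √(0.000249426) = 0.015793.
z = (0.619073 − 0.633621)/0.015793 = -0.014548/0.015793 = -0.9212.
p-value = 2·P(Z > 0.921) ≈ 0.3570. With α = 0.01, fail to reject H₀.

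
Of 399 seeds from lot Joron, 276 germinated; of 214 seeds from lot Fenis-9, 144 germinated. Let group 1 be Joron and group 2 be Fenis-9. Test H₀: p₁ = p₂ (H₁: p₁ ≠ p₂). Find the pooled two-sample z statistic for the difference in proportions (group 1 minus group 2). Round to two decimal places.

z = 0.48

p̂₁ = 276/399 ≈ 0.6917, p̂₂ = 144/214 ≈ 0.6729.
Pooled p̂ = (276+144)/(399+214) = 420/613 = 0.6852.
SE = √(0.215718 × 0.00717916) = 0.0394.
z = (0.6917 − 0.6729)/0.0394 = 0.0188/0.0394 = 0.48.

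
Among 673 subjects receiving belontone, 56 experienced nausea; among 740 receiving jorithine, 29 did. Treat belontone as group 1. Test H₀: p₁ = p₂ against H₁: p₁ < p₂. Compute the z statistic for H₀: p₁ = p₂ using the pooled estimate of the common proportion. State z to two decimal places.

p̂₁ = 56/673 = 0.083210, p̂₂ = 29/740 = 0.039189.
Pooled p̂ = (56+29)/(673+740) = 85/1413 = 0.060156.
SE = √(p̂(1−p̂)(1/n₁+1/n₂)) = √(0.060156·0.939844·0.00283724) = √(0.000160409) = 0.012665.
z = (0.083210 − 0.039189)/0.012665 = 0.044021/0.012665 = 3.48.
p-value = P(Z < 3.476) ≈ 0.9997.

z = 3.48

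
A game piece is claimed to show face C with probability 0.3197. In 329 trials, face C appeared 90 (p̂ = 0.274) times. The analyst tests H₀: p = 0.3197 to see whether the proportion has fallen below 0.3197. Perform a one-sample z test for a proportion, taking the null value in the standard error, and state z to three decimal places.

p̂ = 90/329 = 0.27356.
Standard error under H₀: √(0.3197×0.6803/329) = 0.02571.
z = (0.27356 − 0.3197)/0.02571 = -0.04614/0.02571 = -1.795.

z = -1.795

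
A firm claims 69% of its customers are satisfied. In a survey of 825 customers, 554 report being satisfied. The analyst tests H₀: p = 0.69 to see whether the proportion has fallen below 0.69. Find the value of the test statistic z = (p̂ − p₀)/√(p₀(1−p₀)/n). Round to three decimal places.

z = -1.148

p̂ = 554/825 = 0.67152.
Standard error under H₀: √(0.69×0.31/825) = 0.01610.
z = (0.67152 − 0.69)/0.01610 = -0.01848/0.01610 = -1.148.
p-value = P(Z < -1.148) ≈ 0.1255.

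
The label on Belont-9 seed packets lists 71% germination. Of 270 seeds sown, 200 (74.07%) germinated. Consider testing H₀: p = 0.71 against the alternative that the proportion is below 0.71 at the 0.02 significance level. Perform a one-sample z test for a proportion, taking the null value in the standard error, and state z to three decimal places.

z = 1.113

p̂ = 200/270 ≈ 0.74074.
SE = √(p₀(1−p₀)/n) = √(0.2059/270) = 0.02762.
z = (0.74074 − 0.71)/0.02762 = 0.03074/0.02762 = 1.113.
p-value = P(Z < 1.113) ≈ 0.8672. With α = 0.02, fail to reject H₀.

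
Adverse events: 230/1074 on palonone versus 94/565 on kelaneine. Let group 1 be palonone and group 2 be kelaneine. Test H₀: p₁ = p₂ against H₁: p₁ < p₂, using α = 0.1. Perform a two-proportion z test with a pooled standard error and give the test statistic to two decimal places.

z = 2.31

p̂₁ = 230/1074 ≈ 0.2142, p̂₂ = 94/565 ≈ 0.1664.
Pooled p̂ = (230+94)/(1074+565) = 324/1639 = 0.1977.
SE = √(0.158604 × 0.00270101) = 0.0207.
z = (0.2142 − 0.1664)/0.0207 = 0.0478/0.0207 = 2.31.
p-value = P(Z < 2.309) ≈ 0.9895. With α = 0.1, fail to reject H₀.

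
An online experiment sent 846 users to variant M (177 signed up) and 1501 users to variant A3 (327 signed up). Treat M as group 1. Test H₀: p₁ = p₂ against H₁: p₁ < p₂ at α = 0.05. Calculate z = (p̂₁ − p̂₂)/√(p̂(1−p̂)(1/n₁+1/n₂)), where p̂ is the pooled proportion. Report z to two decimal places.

z = -0.49

p̂₁ = 177/846 = 0.2092, p̂₂ = 327/1501 = 0.2179.
Pooled p̂ = (177+327)/(846+1501) = 504/2347 = 0.2147.
SE = √(p̂(1−p̂)(1/n₁+1/n₂)) = √(0.2147·0.7853·0.00184826) = √(0.000311668) = 0.0177.
z = (0.2092 − 0.2179)/0.0177 = -0.0087/0.0177 = -0.49.
p-value = P(Z < -0.489) ≈ 0.3124; since p > α = 0.05, fail to reject H₀.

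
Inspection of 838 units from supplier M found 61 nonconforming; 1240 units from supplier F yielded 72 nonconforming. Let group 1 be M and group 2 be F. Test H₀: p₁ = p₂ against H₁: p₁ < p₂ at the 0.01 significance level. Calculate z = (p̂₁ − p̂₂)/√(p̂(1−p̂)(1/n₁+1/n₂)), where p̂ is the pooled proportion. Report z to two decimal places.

z = 1.35

p̂₁ = 61/838 ≈ 0.0728, p̂₂ = 72/1240 ≈ 0.0581.
Pooled p̂ = (61+72)/(838+1240) = 133/2078 = 0.0640.
SE = √(0.0599074 × 0.00199977) = 0.0109.
z = (0.0728 − 0.0581)/0.0109 = 0.0147/0.0109 = 1.35.
p-value = P(Z < 1.346) ≈ 0.9108. With α = 0.01, fail to reject H₀.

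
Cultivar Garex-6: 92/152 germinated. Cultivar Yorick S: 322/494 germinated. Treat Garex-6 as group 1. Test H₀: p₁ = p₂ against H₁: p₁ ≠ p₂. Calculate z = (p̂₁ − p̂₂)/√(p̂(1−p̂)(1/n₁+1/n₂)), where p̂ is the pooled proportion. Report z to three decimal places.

z = -1.046

p̂₁ = 92/152 = 0.60526, p̂₂ = 322/494 = 0.65182.
Pooled p̂ = (92+322)/(152+494) = 414/646 = 0.64087.
SE = √(p̂(1−p̂)(1/n₁+1/n₂)) = √(0.64087·0.35913·0.00860324) = √(0.00198009) = 0.04450.
z = (0.60526 − 0.65182)/0.04450 = -0.04656/0.04450 = -1.046.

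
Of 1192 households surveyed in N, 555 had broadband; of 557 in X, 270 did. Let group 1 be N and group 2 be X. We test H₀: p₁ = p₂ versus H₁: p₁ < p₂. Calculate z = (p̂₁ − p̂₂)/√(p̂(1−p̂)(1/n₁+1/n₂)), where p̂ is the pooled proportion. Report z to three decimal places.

p̂₁ = 555/1192 = 0.46560, p̂₂ = 270/557 = 0.48474.
Pooled p̂ = (555+270)/(1192+557) = 825/1749 = 0.47170.
SE = √(p̂(1−p̂)(1/n₁+1/n₂)) = √(0.47170·0.52830·0.00263426) = √(0.000656455) = 0.02562.
z = (0.46560 − 0.48474)/0.02562 = -0.01914/0.02562 = -0.747.

z = -0.747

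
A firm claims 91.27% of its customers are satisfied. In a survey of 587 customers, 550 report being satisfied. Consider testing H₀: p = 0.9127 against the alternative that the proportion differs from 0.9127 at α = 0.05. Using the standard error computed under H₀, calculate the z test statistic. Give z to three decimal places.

z = 2.083

p̂ = 550/587 ≈ 0.93697.
Under H₀, SE = √(0.9127·0.0873/587) = √(0.000135739) = 0.01165.
z = (0.93697 − 0.9127)/0.01165 = 0.02427/0.01165 = 2.083.
Two-sided p-value ≈ 2·Φ(−2.083) = 0.0373; since p < α = 0.05, reject H₀.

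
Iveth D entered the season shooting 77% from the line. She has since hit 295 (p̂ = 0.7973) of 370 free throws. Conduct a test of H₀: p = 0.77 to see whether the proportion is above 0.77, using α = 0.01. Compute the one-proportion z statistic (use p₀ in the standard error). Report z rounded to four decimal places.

p̂ = 295/370 ≈ 0.797297.
Under H₀, SE = √(0.77·0.23/370) = √(0.000478649) = 0.021878.
z = (0.797297 − 0.77)/0.021878 = 0.027297/0.021878 = 1.2477.
p-value = P(Z > 1.248) ≈ 0.1061; since p > α = 0.01, fail to reject H₀.

z = 1.2477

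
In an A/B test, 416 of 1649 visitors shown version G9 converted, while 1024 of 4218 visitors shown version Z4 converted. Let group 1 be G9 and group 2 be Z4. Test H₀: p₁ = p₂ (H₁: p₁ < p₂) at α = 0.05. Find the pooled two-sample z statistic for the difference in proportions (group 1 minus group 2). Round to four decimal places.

z = 0.7605

p̂₁ = 416/1649 = 0.252274, p̂₂ = 1024/4218 = 0.242769.
Pooled p̂ = (416+1024)/(1649+4218) = 1440/5867 = 0.245441.
SE = √(0.1852 × 0.000843507) = 0.012499.
z = (0.252274 − 0.242769)/0.012499 = 0.009505/0.012499 = 0.7605.
p-value = P(Z < 0.760) ≈ 0.7765, so at α = 0.05 we fail to reject H₀.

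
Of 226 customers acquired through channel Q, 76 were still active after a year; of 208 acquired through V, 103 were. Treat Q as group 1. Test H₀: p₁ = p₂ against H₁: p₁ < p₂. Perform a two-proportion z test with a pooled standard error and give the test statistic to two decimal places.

z = -3.36

p̂₁ = 76/226 = 0.3363, p̂₂ = 103/208 = 0.4952.
Pooled p̂ = (76+103)/(226+208) = 179/434 = 0.4124.
SE = √(0.242334 × 0.00923247) = 0.0473.
z = (0.3363 − 0.4952)/0.0473 = -0.1589/0.0473 = -3.36.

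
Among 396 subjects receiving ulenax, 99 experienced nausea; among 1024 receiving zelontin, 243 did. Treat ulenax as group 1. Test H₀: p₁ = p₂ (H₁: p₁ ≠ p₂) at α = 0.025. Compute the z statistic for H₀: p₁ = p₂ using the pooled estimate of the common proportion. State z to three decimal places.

z = 0.502

p̂₁ = 99/396 = 0.25000, p̂₂ = 243/1024 = 0.23730.
Pooled p̂ = (99+243)/(396+1024) = 342/1420 = 0.24085.
SE = √(p̂(1−p̂)(1/n₁+1/n₂)) = √(0.24085·0.75915·0.00350182) = √(0.000640267) = 0.02530.
z = (0.25000 − 0.23730)/0.02530 = 0.01270/0.02530 = 0.502.
Two-sided p-value ≈ 2·Φ(−0.502) = 0.6159, so at α = 0.025 we fail to reject H₀.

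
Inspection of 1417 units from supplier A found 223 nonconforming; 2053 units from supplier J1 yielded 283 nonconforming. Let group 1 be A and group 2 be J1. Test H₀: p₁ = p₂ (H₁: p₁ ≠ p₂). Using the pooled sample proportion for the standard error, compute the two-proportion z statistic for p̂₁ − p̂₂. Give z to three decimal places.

p̂₁ = 223/1417 = 0.157375, p̂₂ = 283/2053 = 0.137847.
Pooled p̂ = (223+283)/(1417+2053) = 506/3470 = 0.145821.
SE = √(0.124557 × 0.00119281) = 0.012189.
z = (0.157375 − 0.137847)/0.012189 = 0.019528/0.012189 = 1.602.

z = 1.602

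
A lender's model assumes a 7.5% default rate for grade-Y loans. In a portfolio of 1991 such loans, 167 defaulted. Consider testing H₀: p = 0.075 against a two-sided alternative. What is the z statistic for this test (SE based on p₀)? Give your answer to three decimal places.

p̂ = 167/1991 = 0.083877.
Under H₀, SE = √(0.075·0.925/1991) = √(3.48443e-05) = 0.005903.
z = (0.083877 − 0.075)/0.005903 = 0.008877/0.005903 = 1.504.

z = 1.504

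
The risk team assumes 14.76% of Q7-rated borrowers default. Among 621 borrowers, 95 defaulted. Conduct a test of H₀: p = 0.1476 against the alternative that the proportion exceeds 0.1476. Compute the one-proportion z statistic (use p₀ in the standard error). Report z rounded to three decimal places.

p̂ = 95/621 = 0.15298.
Standard error under H₀: √(0.1476×0.8524/621) = 0.01423.
z = (0.15298 − 0.1476)/0.01423 = 0.00538/0.01423 = 0.378.
p-value = P(Z > 0.378) ≈ 0.3527.

z = 0.378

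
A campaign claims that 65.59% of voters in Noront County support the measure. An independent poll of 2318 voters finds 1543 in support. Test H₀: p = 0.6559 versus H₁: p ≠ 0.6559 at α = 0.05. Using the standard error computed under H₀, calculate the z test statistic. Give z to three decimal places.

z = 0.989

p̂ = 1543/2318 = 0.66566.
Standard error under H₀: √(0.6559×0.3441/2318) = 0.00987.
z = (0.66566 − 0.6559)/0.00987 = 0.00976/0.00987 = 0.989.
p-value = 2·P(Z > 0.989) ≈ 0.3226; since p > α = 0.05, fail to reject H₀.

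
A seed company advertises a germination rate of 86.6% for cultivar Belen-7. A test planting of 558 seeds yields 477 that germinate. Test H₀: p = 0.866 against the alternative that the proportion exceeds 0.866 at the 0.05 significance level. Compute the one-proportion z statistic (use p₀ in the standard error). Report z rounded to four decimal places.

z = -0.7740

p̂ = 477/558 ≈ 0.8548387.
SE = √(p₀(1−p₀)/n) = √(0.11604/558) = 0.0144210.
z = (0.8548387 − 0.866)/0.0144210 = -0.0111613/0.0144210 = -0.7740.
p-value = P(Z > -0.774) ≈ 0.7805; since p > α = 0.05, fail to reject H₀.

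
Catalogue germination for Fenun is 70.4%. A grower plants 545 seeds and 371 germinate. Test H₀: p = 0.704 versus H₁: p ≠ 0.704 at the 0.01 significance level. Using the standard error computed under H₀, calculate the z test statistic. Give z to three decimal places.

z = -1.190

p̂ = 371/545 = 0.68073.
SE = √(p₀(1−p₀)/n) = √(0.20838/545) = 0.01955.
z = (0.68073 − 0.704)/0.01955 = -0.02327/0.01955 = -1.190.
p-value = 2·P(Z > 1.190) ≈ 0.2341, so at α = 0.01 we fail to reject H₀.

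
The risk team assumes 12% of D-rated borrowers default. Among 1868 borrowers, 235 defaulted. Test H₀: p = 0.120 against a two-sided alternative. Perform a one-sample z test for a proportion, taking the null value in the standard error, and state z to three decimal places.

z = 0.772

p̂ = 235/1868 = 0.125803.
Under H₀, SE = √(0.12·0.88/1868) = √(5.6531e-05) = 0.007519.
z = (0.125803 − 0.12)/0.007519 = 0.005803/0.007519 = 0.772.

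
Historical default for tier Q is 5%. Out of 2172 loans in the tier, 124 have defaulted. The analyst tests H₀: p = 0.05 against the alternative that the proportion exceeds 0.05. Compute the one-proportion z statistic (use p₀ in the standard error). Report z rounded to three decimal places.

p̂ = 124/2172 = 0.057090.
Standard error under H₀: √(0.05×0.95/2172) = 0.004676.
z = (0.057090 − 0.05)/0.004676 = 0.007090/0.004676 = 1.516.

z = 1.516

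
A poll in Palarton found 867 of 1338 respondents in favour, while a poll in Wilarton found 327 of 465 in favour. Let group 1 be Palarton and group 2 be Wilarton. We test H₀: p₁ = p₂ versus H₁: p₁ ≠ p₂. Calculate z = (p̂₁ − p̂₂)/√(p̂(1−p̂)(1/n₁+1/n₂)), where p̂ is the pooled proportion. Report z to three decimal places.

p̂₁ = 867/1338 ≈ 0.64798, p̂₂ = 327/465 ≈ 0.70323.
Pooled p̂ = (867+327)/(1338+465) = 1194/1803 = 0.66223.
SE = √(0.223682 × 0.00289792) = 0.02546.
z = (0.64798 − 0.70323)/0.02546 = -0.05525/0.02546 = -2.170.
Two-sided p-value ≈ 2·Φ(−2.170) = 0.0300.

z = -2.170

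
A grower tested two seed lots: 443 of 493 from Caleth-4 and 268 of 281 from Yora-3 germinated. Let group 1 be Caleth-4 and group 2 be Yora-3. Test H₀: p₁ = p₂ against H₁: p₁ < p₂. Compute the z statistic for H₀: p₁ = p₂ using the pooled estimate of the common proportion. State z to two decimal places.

z = -2.70

p̂₁ = 443/493 ≈ 0.8986, p̂₂ = 268/281 ≈ 0.9537.
Pooled p̂ = (443+268)/(493+281) = 711/774 = 0.9186.
SE = √(p̂(1−p̂)(1/n₁+1/n₂)) = √(0.9186·0.0814·0.00558712) = √(0.00041775) = 0.0204.
z = (0.8986 − 0.9537)/0.0204 = -0.0551/0.0204 = -2.70.
p-value = P(Z < -2.699) ≈ 0.0035.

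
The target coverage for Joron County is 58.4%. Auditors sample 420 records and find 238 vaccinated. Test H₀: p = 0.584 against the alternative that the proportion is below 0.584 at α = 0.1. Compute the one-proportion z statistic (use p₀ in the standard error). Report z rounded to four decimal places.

z = -0.7207

p̂ = 238/420 ≈ 0.566667.
Under H₀, SE = √(0.584·0.416/420) = √(0.000578438) = 0.024051.
z = (0.566667 − 0.584)/0.024051 = -0.017333/0.024051 = -0.7207.
p-value = P(Z < -0.721) ≈ 0.2355. With α = 0.1, fail to reject H₀.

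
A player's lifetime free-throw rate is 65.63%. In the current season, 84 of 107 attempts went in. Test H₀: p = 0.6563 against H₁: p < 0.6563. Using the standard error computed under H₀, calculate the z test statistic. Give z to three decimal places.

p̂ = 84/107 = 0.78505.
Standard error under H₀: √(0.6563×0.3437/107) = 0.04591.
z = (0.78505 − 0.6563)/0.04591 = 0.12875/0.04591 = 2.804.

z = 2.804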